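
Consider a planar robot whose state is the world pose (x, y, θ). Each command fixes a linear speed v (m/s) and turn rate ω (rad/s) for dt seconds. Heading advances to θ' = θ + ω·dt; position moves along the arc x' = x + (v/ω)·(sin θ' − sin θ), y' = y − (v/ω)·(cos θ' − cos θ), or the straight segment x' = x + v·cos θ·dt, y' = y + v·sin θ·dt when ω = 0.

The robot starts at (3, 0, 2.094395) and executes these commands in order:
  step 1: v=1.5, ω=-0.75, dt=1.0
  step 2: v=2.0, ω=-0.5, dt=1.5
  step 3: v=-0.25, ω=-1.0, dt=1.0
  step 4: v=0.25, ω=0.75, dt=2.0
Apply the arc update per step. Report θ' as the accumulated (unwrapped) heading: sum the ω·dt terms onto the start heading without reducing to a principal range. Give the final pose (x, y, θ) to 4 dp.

step 1: θ'=1.3444 (R=-2.0000) → pose (2.7831, 1.4489, 1.3444)
step 2: θ'=0.5944 (R=-4.0000) → pose (4.4410, 3.8650, 0.5944)
step 3: θ'=-0.4056 (R=0.2500) → pose (4.2023, 3.8424, -0.4056)
step 4: θ'=1.0944 (R=0.3333) → pose (4.6301, 3.9958, 1.0944)

(4.6301, 3.9958, 1.0944)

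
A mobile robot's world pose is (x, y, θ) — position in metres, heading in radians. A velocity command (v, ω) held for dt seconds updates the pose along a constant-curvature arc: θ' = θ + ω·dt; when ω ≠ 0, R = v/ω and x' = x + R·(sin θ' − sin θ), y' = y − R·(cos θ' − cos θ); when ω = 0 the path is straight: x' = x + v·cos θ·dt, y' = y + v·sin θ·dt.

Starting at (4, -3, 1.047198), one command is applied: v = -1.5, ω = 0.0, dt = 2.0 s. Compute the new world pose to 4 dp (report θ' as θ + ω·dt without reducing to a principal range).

(2.5000, -5.5981, 1.0472)

θ' = 1.0472 + 0.0·2.0 = 1.0472
ω = 0 → straight: x' = 4 + -1.5·cos(1.0472)·2.0 = 2.5000
y' = -3 + -1.5·sin(1.0472)·2.0 = -5.5981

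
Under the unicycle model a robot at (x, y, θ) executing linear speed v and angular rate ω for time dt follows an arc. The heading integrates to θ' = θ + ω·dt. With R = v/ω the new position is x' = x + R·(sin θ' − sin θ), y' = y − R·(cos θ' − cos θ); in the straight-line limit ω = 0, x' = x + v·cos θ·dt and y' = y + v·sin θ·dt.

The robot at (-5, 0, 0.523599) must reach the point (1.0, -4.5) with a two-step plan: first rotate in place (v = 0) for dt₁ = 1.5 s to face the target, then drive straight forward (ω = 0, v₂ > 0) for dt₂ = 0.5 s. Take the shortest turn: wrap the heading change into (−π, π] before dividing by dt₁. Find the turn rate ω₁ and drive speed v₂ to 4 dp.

ω₁ = -0.7781, v₂ = 15.0000

heading to target = atan2(-4.5−0, 1−-5) = -0.6435
Δθ = wrap(-0.6435 − 0.5236) = -1.1671; ω₁ = Δθ/dt₁ = -0.7781
distance = √((1−-5)² + (-4.5−0)²) = 7.5000; v₂ = distance/dt₂ = 15.0000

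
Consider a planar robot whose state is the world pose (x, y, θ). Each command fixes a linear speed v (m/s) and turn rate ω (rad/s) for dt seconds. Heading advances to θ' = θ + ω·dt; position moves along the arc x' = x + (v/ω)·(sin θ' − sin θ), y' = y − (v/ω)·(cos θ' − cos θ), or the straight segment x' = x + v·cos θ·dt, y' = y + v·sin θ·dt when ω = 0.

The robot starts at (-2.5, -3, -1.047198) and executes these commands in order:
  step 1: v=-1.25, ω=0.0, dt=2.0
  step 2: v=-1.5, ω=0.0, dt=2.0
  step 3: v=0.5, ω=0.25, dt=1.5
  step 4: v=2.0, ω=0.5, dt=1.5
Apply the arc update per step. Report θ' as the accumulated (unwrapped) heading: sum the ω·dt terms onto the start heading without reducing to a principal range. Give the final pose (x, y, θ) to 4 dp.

(-1.9616, 0.3402, 0.0778)

step 1: θ'=-1.0472 (straight) → pose (-3.7500, -0.8349, -1.0472)
step 2: θ'=-1.0472 (straight) → pose (-5.2500, 1.7631, -1.0472)
step 3: θ'=-0.6722 (R=2.0000) → pose (-4.7634, 1.1982, -0.6722)
step 4: θ'=0.0778 (R=4.0000) → pose (-1.9616, 0.3402, 0.0778)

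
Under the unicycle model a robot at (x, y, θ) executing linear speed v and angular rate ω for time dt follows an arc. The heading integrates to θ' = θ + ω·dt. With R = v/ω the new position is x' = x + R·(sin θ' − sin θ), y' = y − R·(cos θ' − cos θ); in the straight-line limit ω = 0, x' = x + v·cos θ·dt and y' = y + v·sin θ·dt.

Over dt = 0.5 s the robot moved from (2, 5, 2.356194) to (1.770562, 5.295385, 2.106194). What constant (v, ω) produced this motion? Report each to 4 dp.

Δθ = 2.106194 − 2.356194 = -0.250000
ω = Δθ/dt = -0.250000/0.5 = -0.5000
R = −Δy/(cos θ' − cos θ) = -1.5000
v = R·ω = -1.5000·-0.5000 = 0.7500

v = 0.7500, ω = -0.5000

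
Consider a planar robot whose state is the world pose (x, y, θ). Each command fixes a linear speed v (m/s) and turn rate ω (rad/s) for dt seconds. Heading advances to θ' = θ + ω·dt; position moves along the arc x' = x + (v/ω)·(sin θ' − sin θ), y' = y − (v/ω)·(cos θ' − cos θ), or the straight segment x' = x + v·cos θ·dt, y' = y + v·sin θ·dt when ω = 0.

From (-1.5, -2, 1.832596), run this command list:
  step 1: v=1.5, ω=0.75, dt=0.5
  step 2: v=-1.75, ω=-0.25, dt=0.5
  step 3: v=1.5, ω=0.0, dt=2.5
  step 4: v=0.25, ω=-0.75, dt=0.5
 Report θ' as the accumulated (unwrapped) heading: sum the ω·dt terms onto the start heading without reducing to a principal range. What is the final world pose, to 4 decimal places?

(-3.2250, 1.3247, 1.7076)

step 1: θ'=2.2076 (R=2.0000) → pose (-1.8238, -1.3284, 2.2076)
step 2: θ'=2.0826 (R=7.0000) → pose (-1.3488, -2.0625, 2.0826)
step 3: θ'=2.0826 (straight) → pose (-3.1854, 1.2070, 2.0826)
step 4: θ'=1.7076 (R=-0.3333) → pose (-3.2250, 1.3247, 1.7076)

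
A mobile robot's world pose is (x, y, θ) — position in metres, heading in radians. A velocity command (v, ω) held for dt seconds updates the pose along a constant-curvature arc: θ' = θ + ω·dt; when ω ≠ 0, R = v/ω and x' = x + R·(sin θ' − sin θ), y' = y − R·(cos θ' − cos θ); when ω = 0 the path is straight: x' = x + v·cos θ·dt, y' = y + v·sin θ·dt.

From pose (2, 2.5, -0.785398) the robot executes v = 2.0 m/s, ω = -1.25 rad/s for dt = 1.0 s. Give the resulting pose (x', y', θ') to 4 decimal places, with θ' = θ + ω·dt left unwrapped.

(2.2990, 0.6517, -2.0354)

θ' = -0.7854 + -1.25·1.0 = -2.0354
R = v/ω = 2.0/-1.25 = -1.6000
x' = 2 + -1.6000·(sin -2.0354 − sin -0.7854) = 2.2990
y' = 2.5 − -1.6000·(cos -2.0354 − cos -0.7854) = 0.6517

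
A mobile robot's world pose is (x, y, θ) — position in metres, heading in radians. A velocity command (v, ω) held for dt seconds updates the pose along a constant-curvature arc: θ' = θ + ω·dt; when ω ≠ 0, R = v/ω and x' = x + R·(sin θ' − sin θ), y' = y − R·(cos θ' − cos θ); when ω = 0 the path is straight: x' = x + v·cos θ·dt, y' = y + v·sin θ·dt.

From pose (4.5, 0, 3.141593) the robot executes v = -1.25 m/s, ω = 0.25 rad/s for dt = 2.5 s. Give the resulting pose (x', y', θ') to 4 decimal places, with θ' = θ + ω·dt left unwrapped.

(7.4255, 0.9452, 3.7666)

θ' = 3.1416 + 0.25·2.5 = 3.7666
R = v/ω = -1.25/0.25 = -5.0000
x' = 4.5 + -5.0000·(sin 3.7666 − sin 3.1416) = 7.4255
y' = 0 − -5.0000·(cos 3.7666 − cos 3.1416) = 0.9452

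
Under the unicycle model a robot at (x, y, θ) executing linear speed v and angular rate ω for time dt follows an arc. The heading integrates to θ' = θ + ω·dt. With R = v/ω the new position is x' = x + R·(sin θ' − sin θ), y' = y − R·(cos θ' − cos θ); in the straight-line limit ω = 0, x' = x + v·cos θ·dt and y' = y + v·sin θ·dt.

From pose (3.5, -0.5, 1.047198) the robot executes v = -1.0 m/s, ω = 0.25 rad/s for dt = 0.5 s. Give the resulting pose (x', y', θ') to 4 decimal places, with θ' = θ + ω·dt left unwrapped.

θ' = 1.0472 + 0.25·0.5 = 1.1722
R = v/ω = -1.0/0.25 = -4.0000
x' = 3.5 + -4.0000·(sin 1.1722 − sin 1.0472) = 3.2777
y' = -0.5 − -4.0000·(cos 1.1722 − cos 1.0472) = -0.9475

(3.2777, -0.9475, 1.1722)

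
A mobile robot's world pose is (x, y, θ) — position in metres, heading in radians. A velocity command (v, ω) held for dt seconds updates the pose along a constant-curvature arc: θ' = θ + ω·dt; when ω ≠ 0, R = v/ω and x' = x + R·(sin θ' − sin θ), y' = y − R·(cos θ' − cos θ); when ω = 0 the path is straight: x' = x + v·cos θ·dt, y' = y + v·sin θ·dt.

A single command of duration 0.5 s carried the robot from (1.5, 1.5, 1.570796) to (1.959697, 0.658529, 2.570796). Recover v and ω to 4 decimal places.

v = -2.0000, ω = 2.0000

Δθ = 2.570796 − 1.570796 = 1.000000
ω = Δθ/dt = 1.000000/0.5 = 2.0000
R = −Δy/(cos θ' − cos θ) = -1.0000
v = R·ω = -1.0000·2.0000 = -2.0000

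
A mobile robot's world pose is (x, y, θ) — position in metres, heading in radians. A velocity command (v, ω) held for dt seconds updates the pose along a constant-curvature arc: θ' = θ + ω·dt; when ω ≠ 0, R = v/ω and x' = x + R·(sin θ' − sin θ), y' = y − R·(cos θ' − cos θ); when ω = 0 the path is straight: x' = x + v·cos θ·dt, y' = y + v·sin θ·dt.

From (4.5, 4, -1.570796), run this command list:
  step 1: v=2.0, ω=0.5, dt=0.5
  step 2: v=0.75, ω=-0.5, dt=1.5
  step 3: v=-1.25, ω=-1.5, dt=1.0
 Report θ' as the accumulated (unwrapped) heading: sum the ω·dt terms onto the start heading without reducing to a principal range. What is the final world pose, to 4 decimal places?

(5.5655, 2.2784, -3.5708)

step 1: θ'=-1.3208 (R=4.0000) → pose (4.6244, 3.0104, -1.3208)
step 2: θ'=-2.0708 (R=-1.5000) → pose (4.4874, 1.9201, -2.0708)
step 3: θ'=-3.5708 (R=0.8333) → pose (5.5655, 2.2784, -3.5708)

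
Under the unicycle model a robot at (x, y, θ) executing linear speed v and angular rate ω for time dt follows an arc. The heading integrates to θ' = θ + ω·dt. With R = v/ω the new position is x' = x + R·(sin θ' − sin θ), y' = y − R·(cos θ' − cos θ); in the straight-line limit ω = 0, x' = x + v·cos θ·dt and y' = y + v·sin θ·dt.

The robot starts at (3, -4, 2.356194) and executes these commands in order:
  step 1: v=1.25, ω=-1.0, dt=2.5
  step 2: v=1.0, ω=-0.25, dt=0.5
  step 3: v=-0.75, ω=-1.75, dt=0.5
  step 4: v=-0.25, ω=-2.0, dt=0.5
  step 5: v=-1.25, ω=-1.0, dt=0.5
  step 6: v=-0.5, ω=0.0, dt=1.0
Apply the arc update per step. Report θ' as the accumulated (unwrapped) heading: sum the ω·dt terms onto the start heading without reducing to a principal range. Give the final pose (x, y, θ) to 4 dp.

step 1: θ'=-0.1438 (R=-1.2500) → pose (4.0630, -1.8790, -0.1438)
step 2: θ'=-0.2688 (R=-4.0000) → pose (4.5521, -1.9814, -0.2688)
step 3: θ'=-1.1438 (R=0.4286) → pose (4.2758, -1.7457, -1.1438)
step 4: θ'=-2.1438 (R=0.1250) → pose (4.2846, -1.6261, -2.1438)
step 5: θ'=-2.6438 (R=1.2500) → pose (4.7381, -1.2055, -2.6438)
step 6: θ'=-2.6438 (straight) → pose (5.1774, -0.9668, -2.6438)

(5.1774, -0.9668, -2.6438)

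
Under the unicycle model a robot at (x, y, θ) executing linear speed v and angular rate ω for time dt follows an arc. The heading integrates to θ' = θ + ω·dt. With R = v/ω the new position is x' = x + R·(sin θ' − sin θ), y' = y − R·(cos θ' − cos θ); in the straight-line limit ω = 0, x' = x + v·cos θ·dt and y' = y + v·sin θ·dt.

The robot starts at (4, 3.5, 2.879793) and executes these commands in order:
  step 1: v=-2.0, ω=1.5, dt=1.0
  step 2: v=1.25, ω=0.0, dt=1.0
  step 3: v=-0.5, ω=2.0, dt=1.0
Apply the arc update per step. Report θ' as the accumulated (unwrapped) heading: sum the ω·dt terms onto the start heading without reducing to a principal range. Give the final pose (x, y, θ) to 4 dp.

step 1: θ'=4.3798 (R=-1.3333) → pose (5.6054, 4.3526, 4.3798)
step 2: θ'=4.3798 (straight) → pose (5.1972, 3.1711, 4.3798)
step 3: θ'=6.3798 (R=-0.2500) → pose (4.9368, 3.5015, 6.3798)

(4.9368, 3.5015, 6.3798)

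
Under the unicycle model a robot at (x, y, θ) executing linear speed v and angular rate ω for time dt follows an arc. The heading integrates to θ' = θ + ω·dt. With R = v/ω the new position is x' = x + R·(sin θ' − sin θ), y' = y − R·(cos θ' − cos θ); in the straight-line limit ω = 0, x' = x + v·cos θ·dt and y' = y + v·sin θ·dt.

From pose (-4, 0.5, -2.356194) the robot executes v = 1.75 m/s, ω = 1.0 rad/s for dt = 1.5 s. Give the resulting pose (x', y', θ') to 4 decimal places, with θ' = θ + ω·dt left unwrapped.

(-4.0844, -1.8842, -0.8562)

θ' = -2.3562 + 1.0·1.5 = -0.8562
R = v/ω = 1.75/1.0 = 1.7500
x' = -4 + 1.7500·(sin -0.8562 − sin -2.3562) = -4.0844
y' = 0.5 − 1.7500·(cos -0.8562 − cos -2.3562) = -1.8842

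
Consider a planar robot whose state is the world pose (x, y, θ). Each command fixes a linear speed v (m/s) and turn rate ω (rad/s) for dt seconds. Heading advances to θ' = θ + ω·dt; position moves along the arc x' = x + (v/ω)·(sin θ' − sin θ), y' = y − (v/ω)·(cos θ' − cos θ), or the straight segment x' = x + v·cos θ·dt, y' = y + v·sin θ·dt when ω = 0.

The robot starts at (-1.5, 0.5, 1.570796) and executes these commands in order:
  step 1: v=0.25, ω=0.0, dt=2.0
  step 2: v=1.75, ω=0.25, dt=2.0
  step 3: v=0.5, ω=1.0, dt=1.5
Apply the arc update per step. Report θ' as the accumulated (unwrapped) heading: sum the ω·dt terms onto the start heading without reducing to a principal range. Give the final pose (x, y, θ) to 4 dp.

step 1: θ'=1.5708 (straight) → pose (-1.5000, 1.0000, 1.5708)
step 2: θ'=2.0708 (R=7.0000) → pose (-2.3569, 4.3560, 2.0708)
step 3: θ'=3.5708 (R=0.5000) → pose (-3.0038, 4.5709, 3.5708)

(-3.0038, 4.5709, 3.5708)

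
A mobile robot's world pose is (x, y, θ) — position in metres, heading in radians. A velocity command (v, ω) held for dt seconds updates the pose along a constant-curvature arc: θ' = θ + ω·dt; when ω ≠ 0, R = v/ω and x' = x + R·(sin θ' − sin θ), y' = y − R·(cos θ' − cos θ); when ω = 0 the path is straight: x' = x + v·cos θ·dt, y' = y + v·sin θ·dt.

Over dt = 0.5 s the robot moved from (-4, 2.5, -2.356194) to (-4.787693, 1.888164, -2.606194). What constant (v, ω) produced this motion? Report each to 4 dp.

Δθ = -2.606194 − -2.356194 = -0.250000
ω = Δθ/dt = -0.250000/0.5 = -0.5000
R = Δx/(sin θ' − sin θ) = -4.0000
v = R·ω = -4.0000·-0.5000 = 2.0000

v = 2.0000, ω = -0.5000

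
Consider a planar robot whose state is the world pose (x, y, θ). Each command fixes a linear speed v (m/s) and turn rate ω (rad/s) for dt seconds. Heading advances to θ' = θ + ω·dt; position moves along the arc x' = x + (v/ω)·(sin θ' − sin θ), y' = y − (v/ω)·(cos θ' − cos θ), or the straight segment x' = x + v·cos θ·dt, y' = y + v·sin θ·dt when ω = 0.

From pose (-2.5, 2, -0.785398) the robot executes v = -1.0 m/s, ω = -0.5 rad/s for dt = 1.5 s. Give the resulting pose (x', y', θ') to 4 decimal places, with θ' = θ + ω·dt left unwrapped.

(-3.0845, 3.3434, -1.5354)

θ' = -0.7854 + -0.5·1.5 = -1.5354
R = v/ω = -1.0/-0.5 = 2.0000
x' = -2.5 + 2.0000·(sin -1.5354 − sin -0.7854) = -3.0845
y' = 2 − 2.0000·(cos -1.5354 − cos -0.7854) = 3.3434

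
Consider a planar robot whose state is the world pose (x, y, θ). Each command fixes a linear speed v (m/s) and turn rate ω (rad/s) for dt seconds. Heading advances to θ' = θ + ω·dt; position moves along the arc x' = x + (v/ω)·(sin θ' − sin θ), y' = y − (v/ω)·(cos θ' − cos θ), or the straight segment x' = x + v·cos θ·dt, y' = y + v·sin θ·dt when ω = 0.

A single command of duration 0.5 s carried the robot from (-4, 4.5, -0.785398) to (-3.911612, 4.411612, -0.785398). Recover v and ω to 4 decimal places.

v = 0.2500, ω = 0.0000

Δθ = -0.785398 − -0.785398 = 0.000000
ω = Δθ/dt = 0.000000/0.5 = 0.0000
ω = 0 → v = (Δx·cos θ + Δy·sin θ)/dt = 0.2500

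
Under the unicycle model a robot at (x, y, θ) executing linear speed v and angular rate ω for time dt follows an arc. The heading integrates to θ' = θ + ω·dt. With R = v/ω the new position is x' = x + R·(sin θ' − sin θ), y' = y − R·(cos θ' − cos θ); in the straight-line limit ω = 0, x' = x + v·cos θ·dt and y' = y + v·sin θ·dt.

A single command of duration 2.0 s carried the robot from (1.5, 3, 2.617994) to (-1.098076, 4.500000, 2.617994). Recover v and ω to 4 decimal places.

v = 1.5000, ω = 0.0000

Δθ = 2.617994 − 2.617994 = 0.000000
ω = Δθ/dt = 0.000000/2.0 = 0.0000
ω = 0 → v = (Δx·cos θ + Δy·sin θ)/dt = 1.5000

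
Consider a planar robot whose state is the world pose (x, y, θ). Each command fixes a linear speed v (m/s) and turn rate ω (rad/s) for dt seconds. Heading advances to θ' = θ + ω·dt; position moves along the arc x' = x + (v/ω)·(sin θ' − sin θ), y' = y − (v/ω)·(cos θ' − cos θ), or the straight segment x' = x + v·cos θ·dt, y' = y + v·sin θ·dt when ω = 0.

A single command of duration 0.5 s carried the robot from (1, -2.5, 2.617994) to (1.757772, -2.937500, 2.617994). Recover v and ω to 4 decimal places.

Δθ = 2.617994 − 2.617994 = 0.000000
ω = Δθ/dt = 0.000000/0.5 = 0.0000
ω = 0 → v = (Δx·cos θ + Δy·sin θ)/dt = -1.7500

v = -1.7500, ω = 0.0000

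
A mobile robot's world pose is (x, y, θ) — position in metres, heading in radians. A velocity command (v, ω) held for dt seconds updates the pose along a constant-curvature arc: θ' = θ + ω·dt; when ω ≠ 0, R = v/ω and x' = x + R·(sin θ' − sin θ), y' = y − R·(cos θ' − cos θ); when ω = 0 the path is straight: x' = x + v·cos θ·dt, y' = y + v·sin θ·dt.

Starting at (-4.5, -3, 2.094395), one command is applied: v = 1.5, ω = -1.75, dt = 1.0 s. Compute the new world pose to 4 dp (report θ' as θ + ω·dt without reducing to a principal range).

θ' = 2.0944 + -1.75·1.0 = 0.3444
R = v/ω = 1.5/-1.75 = -0.8571
x' = -4.5 + -0.8571·(sin 0.3444 − sin 2.0944) = -4.0471
y' = -3 − -0.8571·(cos 0.3444 − cos 2.0944) = -1.7646

(-4.0471, -1.7646, 0.3444)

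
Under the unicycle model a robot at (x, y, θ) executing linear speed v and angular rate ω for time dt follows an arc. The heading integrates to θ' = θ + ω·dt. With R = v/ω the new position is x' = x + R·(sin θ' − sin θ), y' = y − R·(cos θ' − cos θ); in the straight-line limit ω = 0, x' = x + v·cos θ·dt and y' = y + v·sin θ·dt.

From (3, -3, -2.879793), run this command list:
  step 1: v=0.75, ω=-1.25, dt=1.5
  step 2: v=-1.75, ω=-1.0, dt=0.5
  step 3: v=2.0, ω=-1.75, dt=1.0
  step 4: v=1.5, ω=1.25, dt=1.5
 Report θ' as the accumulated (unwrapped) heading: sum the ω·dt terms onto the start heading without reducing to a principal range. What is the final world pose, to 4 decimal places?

step 1: θ'=-4.7548 (R=-0.6000) → pose (2.2452, -2.3950, -4.7548)
step 2: θ'=-5.2548 (R=1.7500) → pose (1.9956, -3.2242, -5.2548)
step 3: θ'=-7.0048 (R=-1.1429) → pose (3.7294, -2.9561, -7.0048)
step 4: θ'=-5.1298 (R=1.2000) → pose (5.6191, -2.5417, -5.1298)

(5.6191, -2.5417, -5.1298)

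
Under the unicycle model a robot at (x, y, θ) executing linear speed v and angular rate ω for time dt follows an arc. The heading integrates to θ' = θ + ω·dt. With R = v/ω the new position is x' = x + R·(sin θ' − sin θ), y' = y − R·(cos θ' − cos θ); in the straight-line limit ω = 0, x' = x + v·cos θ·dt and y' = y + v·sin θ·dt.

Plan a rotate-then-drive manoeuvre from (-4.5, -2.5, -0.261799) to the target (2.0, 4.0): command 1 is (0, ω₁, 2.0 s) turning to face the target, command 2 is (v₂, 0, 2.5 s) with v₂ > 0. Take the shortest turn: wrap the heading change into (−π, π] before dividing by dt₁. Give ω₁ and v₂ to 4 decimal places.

ω₁ = 0.5236, v₂ = 3.6770

heading to target = atan2(4−-2.5, 2−-4.5) = 0.7854
Δθ = wrap(0.7854 − -0.2618) = 1.0472; ω₁ = Δθ/dt₁ = 0.5236
distance = √((2−-4.5)² + (4−-2.5)²) = 9.1924; v₂ = distance/dt₂ = 3.6770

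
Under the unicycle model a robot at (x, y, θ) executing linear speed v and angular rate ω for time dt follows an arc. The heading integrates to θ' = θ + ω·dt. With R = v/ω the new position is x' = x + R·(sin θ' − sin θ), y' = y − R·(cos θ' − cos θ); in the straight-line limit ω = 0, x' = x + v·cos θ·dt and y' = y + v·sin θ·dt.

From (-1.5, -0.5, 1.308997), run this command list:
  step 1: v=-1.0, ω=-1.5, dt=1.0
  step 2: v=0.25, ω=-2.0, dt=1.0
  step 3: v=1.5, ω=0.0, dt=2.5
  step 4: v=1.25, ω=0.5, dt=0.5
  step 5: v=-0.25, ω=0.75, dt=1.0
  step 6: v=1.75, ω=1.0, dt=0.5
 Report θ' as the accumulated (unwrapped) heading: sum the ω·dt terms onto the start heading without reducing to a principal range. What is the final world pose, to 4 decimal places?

(-4.1594, -5.2331, -0.6910)

step 1: θ'=-0.1910 (R=0.6667) → pose (-2.2705, -0.9820, -0.1910)
step 2: θ'=-2.1910 (R=-0.1250) → pose (-2.1925, -1.1774, -2.1910)
step 3: θ'=-2.1910 (straight) → pose (-4.3720, -4.2290, -2.1910)
step 4: θ'=-1.9410 (R=2.5000) → pose (-4.6683, -4.7775, -1.9410)
step 5: θ'=-1.1910 (R=-0.3333) → pose (-4.6694, -4.5333, -1.1910)
step 6: θ'=-0.6910 (R=1.7500) → pose (-4.1594, -5.2331, -0.6910)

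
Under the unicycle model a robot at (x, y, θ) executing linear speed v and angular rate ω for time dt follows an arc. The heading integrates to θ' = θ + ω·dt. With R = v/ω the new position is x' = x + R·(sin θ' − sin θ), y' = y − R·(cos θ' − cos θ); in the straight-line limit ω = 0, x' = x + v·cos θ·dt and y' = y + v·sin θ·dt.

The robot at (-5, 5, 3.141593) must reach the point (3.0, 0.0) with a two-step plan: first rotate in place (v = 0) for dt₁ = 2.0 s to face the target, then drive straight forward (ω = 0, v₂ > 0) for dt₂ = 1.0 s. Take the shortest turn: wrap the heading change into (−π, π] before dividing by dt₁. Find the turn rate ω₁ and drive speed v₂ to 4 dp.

ω₁ = 1.2915, v₂ = 9.4340

heading to target = atan2(0−5, 3−-5) = -0.5586
Δθ = wrap(-0.5586 − 3.1416) = 2.5830; ω₁ = Δθ/dt₁ = 1.2915
distance = √((3−-5)² + (0−5)²) = 9.4340; v₂ = distance/dt₂ = 9.4340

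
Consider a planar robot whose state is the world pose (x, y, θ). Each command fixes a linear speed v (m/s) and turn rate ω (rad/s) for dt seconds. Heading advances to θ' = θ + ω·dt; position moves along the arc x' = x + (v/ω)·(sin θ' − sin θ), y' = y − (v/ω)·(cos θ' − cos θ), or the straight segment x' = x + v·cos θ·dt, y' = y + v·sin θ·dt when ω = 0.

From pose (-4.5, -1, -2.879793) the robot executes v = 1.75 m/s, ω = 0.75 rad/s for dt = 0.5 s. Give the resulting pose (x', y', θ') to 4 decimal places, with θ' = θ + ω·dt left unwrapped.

(-5.2835, -1.3778, -2.5048)

θ' = -2.8798 + 0.75·0.5 = -2.5048
R = v/ω = 1.75/0.75 = 2.3333
x' = -4.5 + 2.3333·(sin -2.5048 − sin -2.8798) = -5.2835
y' = -1 − 2.3333·(cos -2.5048 − cos -2.8798) = -1.3778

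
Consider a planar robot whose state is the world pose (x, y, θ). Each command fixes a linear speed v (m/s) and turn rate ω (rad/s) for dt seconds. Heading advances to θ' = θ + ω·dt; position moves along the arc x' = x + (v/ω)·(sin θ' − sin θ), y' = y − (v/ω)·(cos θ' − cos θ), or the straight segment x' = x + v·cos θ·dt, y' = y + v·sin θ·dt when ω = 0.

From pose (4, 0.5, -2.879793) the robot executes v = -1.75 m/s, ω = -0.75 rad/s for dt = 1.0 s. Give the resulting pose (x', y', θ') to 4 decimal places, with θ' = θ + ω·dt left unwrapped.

θ' = -2.8798 + -0.75·1.0 = -3.6298
R = v/ω = -1.75/-0.75 = 2.3333
x' = 4 + 2.3333·(sin -3.6298 − sin -2.8798) = 5.6983
y' = 0.5 − 2.3333·(cos -3.6298 − cos -2.8798) = 0.3069

(5.6983, 0.3069, -3.6298)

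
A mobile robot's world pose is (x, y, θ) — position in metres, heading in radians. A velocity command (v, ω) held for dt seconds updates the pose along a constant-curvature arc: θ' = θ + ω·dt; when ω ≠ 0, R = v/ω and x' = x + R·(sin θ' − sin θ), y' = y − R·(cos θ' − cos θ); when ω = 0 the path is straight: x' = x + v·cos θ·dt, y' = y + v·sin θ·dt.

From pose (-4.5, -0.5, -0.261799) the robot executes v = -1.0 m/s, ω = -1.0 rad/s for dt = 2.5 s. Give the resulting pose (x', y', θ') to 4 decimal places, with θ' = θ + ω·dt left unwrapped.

θ' = -0.2618 + -1.0·2.5 = -2.7618
R = v/ω = -1.0/-1.0 = 1.0000
x' = -4.5 + 1.0000·(sin -2.7618 − sin -0.2618) = -4.6119
y' = -0.5 − 1.0000·(cos -2.7618 − cos -0.2618) = 1.3947

(-4.6119, 1.3947, -2.7618)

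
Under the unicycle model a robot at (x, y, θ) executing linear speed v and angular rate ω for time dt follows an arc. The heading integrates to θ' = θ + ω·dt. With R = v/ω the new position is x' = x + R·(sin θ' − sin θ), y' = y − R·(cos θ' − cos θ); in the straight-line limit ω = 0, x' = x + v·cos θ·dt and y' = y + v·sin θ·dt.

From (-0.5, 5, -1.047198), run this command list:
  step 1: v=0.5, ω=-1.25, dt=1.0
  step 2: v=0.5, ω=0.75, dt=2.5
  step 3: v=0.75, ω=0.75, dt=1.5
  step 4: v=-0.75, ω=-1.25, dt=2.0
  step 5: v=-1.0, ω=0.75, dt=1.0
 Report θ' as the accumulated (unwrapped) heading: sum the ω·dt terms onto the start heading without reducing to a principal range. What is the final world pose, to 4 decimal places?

step 1: θ'=-2.2972 (R=-0.4000) → pose (-0.5474, 4.5343, -2.2972)
step 2: θ'=-0.4222 (R=0.6667) → pose (-0.3222, 3.4834, -0.4222)
step 3: θ'=0.7028 (R=1.0000) → pose (0.7339, 3.6326, 0.7028)
step 4: θ'=-1.7972 (R=0.6000) → pose (-0.2386, 4.2251, -1.7972)
step 5: θ'=-1.0472 (R=-1.3333) → pose (-0.3832, 5.1910, -1.0472)

(-0.3832, 5.1910, -1.0472)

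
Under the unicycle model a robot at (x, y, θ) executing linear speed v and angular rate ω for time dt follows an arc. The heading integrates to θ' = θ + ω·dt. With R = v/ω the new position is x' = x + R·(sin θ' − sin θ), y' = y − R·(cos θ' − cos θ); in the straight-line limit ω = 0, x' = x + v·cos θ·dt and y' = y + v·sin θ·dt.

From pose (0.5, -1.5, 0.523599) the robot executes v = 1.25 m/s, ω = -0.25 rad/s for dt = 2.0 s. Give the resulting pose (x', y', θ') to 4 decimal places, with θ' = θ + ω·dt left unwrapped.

θ' = 0.5236 + -0.25·2.0 = 0.0236
R = v/ω = 1.25/-0.25 = -5.0000
x' = 0.5 + -5.0000·(sin 0.0236 − sin 0.5236) = 2.8820
y' = -1.5 − -5.0000·(cos 0.0236 − cos 0.5236) = -0.8315

(2.8820, -0.8315, 0.0236)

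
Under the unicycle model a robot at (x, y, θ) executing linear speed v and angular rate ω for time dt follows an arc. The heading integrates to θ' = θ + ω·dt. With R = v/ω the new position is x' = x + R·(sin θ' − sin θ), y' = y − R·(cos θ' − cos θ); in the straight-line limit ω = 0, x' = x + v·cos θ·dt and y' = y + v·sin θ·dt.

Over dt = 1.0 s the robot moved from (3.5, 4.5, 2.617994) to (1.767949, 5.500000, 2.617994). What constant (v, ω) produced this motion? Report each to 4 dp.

v = 2.0000, ω = 0.0000

Δθ = 2.617994 − 2.617994 = 0.000000
ω = Δθ/dt = 0.000000/1.0 = 0.0000
ω = 0 → v = (Δx·cos θ + Δy·sin θ)/dt = 2.0000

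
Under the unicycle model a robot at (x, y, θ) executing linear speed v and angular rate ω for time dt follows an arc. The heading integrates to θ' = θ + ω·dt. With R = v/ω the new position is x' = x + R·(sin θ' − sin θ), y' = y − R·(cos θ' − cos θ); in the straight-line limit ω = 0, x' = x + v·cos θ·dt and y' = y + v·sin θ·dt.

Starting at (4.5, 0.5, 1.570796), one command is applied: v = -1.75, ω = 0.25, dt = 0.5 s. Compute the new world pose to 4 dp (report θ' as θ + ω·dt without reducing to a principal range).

θ' = 1.5708 + 0.25·0.5 = 1.6958
R = v/ω = -1.75/0.25 = -7.0000
x' = 4.5 + -7.0000·(sin 1.6958 − sin 1.5708) = 4.5546
y' = 0.5 − -7.0000·(cos 1.6958 − cos 1.5708) = -0.3727

(4.5546, -0.3727, 1.6958)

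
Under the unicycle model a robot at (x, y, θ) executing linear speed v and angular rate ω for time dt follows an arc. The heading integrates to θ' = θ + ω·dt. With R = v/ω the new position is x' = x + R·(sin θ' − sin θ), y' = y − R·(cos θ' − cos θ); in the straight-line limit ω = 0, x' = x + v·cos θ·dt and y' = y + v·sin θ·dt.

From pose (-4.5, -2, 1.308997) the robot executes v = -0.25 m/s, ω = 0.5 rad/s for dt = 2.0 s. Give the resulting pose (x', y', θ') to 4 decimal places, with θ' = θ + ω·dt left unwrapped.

(-4.3869, -2.4659, 2.3090)

θ' = 1.3090 + 0.5·2.0 = 2.3090
R = v/ω = -0.25/0.5 = -0.5000
x' = -4.5 + -0.5000·(sin 2.3090 − sin 1.3090) = -4.3869
y' = -2 − -0.5000·(cos 2.3090 − cos 1.3090) = -2.4659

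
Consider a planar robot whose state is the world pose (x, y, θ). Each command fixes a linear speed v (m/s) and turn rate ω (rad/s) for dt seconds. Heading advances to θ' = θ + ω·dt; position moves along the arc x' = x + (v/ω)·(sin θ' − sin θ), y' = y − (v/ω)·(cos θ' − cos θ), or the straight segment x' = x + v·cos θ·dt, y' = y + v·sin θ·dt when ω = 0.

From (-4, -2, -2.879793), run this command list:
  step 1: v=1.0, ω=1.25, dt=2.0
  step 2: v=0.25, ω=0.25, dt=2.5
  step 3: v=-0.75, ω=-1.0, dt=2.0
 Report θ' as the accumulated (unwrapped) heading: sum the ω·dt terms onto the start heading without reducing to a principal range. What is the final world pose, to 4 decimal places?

(-4.3954, -2.6923, -1.7548)

step 1: θ'=-0.3798 (R=0.8000) → pose (-4.0895, -3.5157, -0.3798)
step 2: θ'=0.2452 (R=1.0000) → pose (-3.4760, -3.5571, 0.2452)
step 3: θ'=-1.7548 (R=0.7500) → pose (-4.3954, -2.6923, -1.7548)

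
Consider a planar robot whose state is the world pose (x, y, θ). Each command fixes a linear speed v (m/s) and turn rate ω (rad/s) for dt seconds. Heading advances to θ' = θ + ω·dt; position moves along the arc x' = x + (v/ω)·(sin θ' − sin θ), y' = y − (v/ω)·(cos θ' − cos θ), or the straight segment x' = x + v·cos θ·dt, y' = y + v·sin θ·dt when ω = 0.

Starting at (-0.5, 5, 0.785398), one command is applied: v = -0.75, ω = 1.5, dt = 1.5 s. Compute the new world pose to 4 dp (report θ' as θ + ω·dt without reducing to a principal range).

(-0.1994, 4.1493, 3.0354)

θ' = 0.7854 + 1.5·1.5 = 3.0354
R = v/ω = -0.75/1.5 = -0.5000
x' = -0.5 + -0.5000·(sin 3.0354 − sin 0.7854) = -0.1994
y' = 5 − -0.5000·(cos 3.0354 − cos 0.7854) = 4.1493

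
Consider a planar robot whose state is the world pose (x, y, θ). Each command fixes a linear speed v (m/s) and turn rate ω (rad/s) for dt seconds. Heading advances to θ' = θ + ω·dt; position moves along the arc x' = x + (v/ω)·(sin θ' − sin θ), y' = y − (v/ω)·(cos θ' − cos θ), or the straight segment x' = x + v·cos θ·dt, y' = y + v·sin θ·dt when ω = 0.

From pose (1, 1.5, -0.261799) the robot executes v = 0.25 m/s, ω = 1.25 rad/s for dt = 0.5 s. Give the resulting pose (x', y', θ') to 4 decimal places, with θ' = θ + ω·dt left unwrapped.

θ' = -0.2618 + 1.25·0.5 = 0.3632
R = v/ω = 0.25/1.25 = 0.2000
x' = 1 + 0.2000·(sin 0.3632 − sin -0.2618) = 1.1228
y' = 1.5 − 0.2000·(cos 0.3632 − cos -0.2618) = 1.5062

(1.1228, 1.5062, 0.3632)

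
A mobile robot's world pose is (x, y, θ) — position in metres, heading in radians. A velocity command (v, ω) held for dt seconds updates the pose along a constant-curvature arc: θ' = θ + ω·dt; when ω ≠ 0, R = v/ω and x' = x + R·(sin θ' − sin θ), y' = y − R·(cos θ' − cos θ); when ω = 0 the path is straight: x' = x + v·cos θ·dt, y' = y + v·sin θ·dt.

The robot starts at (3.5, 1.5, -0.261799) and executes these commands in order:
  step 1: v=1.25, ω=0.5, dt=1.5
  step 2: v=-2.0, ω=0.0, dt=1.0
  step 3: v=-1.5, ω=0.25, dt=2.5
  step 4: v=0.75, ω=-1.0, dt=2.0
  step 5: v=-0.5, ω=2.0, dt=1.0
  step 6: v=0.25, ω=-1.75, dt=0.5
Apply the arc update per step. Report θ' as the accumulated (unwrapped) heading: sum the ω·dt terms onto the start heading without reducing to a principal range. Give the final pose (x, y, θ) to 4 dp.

step 1: θ'=0.4882 (R=2.5000) → pose (5.3196, 1.7069, 0.4882)
step 2: θ'=0.4882 (straight) → pose (3.5533, 0.7688, 0.4882)
step 3: θ'=1.1132 (R=-6.0000) → pose (0.9848, -1.8795, 1.1132)
step 4: θ'=-0.8868 (R=-0.7500) → pose (2.2389, -1.7369, -0.8868)
step 5: θ'=1.1132 (R=-0.2500) → pose (1.8209, -1.7845, 1.1132)
step 6: θ'=0.2382 (R=-0.1429) → pose (1.9153, -1.7088, 0.2382)

(1.9153, -1.7088, 0.2382)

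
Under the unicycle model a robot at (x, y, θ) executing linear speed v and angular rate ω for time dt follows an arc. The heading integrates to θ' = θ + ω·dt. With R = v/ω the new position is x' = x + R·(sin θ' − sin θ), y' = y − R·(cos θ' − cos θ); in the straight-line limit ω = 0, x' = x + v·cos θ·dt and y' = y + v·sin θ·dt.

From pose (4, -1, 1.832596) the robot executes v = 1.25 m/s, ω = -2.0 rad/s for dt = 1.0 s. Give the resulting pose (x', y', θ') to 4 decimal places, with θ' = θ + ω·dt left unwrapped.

(4.7078, -0.2220, -0.1674)

θ' = 1.8326 + -2.0·1.0 = -0.1674
R = v/ω = 1.25/-2.0 = -0.6250
x' = 4 + -0.6250·(sin -0.1674 − sin 1.8326) = 4.7078
y' = -1 − -0.6250·(cos -0.1674 − cos 1.8326) = -0.2220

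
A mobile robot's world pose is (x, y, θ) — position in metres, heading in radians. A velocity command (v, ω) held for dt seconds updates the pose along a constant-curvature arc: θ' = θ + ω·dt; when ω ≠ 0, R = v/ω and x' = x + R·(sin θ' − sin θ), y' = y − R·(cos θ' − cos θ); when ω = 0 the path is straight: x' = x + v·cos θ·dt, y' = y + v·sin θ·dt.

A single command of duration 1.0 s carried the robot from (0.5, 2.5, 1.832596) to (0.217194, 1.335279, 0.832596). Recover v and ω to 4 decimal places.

v = -1.2500, ω = -1.0000

Δθ = 0.832596 − 1.832596 = -1.000000
ω = Δθ/dt = -1.000000/1.0 = -1.0000
R = −Δy/(cos θ' − cos θ) = 1.2500
v = R·ω = 1.2500·-1.0000 = -1.2500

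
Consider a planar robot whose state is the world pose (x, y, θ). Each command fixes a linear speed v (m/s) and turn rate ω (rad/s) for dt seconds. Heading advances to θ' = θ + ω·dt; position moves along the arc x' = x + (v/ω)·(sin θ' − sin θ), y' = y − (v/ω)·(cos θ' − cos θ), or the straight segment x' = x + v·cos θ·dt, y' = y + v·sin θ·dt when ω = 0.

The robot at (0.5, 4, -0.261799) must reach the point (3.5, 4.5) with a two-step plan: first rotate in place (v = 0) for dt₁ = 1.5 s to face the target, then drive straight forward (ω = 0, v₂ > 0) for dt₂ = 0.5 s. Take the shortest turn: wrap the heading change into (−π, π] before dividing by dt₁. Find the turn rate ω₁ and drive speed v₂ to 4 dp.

ω₁ = 0.2846, v₂ = 6.0828

heading to target = atan2(4.5−4, 3.5−0.5) = 0.1651
Δθ = wrap(0.1651 − -0.2618) = 0.4269; ω₁ = Δθ/dt₁ = 0.2846
distance = √((3.5−0.5)² + (4.5−4)²) = 3.0414; v₂ = distance/dt₂ = 6.0828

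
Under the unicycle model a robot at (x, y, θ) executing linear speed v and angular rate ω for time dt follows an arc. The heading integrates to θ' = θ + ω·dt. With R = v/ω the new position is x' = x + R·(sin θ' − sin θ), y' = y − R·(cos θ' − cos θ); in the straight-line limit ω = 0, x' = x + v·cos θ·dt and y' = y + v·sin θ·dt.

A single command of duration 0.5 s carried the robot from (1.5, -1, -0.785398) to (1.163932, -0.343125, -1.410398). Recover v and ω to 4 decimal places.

Δθ = -1.410398 − -0.785398 = -0.625000
ω = Δθ/dt = -0.625000/0.5 = -1.2500
R = −Δy/(cos θ' − cos θ) = 1.2000
v = R·ω = 1.2000·-1.2500 = -1.5000

v = -1.5000, ω = -1.2500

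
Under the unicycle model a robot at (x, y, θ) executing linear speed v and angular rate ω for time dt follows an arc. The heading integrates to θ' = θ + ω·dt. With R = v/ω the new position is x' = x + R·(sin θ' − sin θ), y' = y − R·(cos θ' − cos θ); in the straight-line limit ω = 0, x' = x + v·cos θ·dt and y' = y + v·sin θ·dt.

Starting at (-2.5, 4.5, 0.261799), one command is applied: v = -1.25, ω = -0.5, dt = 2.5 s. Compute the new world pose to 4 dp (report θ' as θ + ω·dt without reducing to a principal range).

θ' = 0.2618 + -0.5·2.5 = -0.9882
R = v/ω = -1.25/-0.5 = 2.5000
x' = -2.5 + 2.5000·(sin -0.9882 − sin 0.2618) = -5.2346
y' = 4.5 − 2.5000·(cos -0.9882 − cos 0.2618) = 5.5393

(-5.2346, 5.5393, -0.9882)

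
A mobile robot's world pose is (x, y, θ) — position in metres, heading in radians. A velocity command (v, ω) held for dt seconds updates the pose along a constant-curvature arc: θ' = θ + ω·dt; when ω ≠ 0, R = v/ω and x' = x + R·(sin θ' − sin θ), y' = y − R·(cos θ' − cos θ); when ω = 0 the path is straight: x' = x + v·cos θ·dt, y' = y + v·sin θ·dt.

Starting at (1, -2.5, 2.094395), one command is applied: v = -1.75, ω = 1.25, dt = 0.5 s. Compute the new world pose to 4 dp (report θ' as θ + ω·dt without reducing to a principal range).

θ' = 2.0944 + 1.25·0.5 = 2.7194
R = v/ω = -1.75/1.25 = -1.4000
x' = 1 + -1.4000·(sin 2.7194 − sin 2.0944) = 1.6388
y' = -2.5 − -1.4000·(cos 2.7194 − cos 2.0944) = -3.0771

(1.6388, -3.0771, 2.7194)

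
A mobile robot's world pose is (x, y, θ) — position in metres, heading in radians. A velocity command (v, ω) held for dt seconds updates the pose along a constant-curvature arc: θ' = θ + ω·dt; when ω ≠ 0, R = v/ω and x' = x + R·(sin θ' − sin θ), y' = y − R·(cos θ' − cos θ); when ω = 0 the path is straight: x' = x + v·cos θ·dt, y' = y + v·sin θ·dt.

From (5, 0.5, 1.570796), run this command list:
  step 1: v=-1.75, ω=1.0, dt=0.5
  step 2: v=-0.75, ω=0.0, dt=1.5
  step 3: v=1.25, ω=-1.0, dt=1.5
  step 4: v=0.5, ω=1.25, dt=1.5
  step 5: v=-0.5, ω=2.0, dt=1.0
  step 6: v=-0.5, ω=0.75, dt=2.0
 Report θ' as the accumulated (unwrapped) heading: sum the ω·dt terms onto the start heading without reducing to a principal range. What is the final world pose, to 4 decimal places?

(6.1944, 1.8992, 5.9458)

step 1: θ'=2.0708 (R=-1.7500) → pose (5.2142, -0.3390, 2.0708)
step 2: θ'=2.0708 (straight) → pose (5.7536, -1.3263, 2.0708)
step 3: θ'=0.5708 (R=-1.2500) → pose (6.1752, 0.3248, 0.5708)
step 4: θ'=2.4458 (R=0.4000) → pose (6.2155, 0.9685, 2.4458)
step 5: θ'=4.4458 (R=-0.2500) → pose (6.6169, 1.0945, 4.4458)
step 6: θ'=5.9458 (R=-0.6667) → pose (6.1944, 1.8992, 5.9458)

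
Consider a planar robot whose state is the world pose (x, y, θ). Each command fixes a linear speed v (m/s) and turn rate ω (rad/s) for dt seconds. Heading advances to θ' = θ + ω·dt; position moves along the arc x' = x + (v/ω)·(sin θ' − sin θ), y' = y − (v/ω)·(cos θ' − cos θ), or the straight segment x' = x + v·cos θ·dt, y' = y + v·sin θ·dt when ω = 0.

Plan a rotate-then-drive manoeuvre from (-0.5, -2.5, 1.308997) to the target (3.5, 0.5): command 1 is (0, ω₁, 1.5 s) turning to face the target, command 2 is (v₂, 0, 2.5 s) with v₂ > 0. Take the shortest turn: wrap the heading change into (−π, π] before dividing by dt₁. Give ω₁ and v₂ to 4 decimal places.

heading to target = atan2(0.5−-2.5, 3.5−-0.5) = 0.6435
Δθ = wrap(0.6435 − 1.3090) = -0.6655; ω₁ = Δθ/dt₁ = -0.4437
distance = √((3.5−-0.5)² + (0.5−-2.5)²) = 5.0000; v₂ = distance/dt₂ = 2.0000

ω₁ = -0.4437, v₂ = 2.0000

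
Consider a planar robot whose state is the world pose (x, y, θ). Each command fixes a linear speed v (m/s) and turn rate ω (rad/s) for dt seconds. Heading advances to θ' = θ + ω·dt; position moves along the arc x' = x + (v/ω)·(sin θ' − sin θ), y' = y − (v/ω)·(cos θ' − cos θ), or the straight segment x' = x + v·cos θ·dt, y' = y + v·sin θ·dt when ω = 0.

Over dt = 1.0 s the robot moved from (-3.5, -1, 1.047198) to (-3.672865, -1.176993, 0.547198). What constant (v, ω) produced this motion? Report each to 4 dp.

Δθ = 0.547198 − 1.047198 = -0.500000
ω = Δθ/dt = -0.500000/1.0 = -0.5000
R = −Δy/(cos θ' − cos θ) = 0.5000
v = R·ω = 0.5000·-0.5000 = -0.2500

v = -0.2500, ω = -0.5000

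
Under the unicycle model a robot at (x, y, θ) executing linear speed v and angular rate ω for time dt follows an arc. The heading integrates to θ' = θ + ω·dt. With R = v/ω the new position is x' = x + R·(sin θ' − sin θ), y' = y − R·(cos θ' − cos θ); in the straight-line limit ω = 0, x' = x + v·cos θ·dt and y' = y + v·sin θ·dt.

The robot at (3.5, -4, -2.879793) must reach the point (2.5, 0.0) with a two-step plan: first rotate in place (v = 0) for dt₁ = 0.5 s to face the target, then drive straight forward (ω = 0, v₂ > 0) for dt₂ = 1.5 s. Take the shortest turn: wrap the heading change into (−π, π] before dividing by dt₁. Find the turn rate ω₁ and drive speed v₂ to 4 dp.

ω₁ = -3.1752, v₂ = 2.7487

heading to target = atan2(0−-4, 2.5−3.5) = 1.8158
Δθ = wrap(1.8158 − -2.8798) = -1.5876; ω₁ = Δθ/dt₁ = -3.1752
distance = √((2.5−3.5)² + (0−-4)²) = 4.1231; v₂ = distance/dt₂ = 2.7487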